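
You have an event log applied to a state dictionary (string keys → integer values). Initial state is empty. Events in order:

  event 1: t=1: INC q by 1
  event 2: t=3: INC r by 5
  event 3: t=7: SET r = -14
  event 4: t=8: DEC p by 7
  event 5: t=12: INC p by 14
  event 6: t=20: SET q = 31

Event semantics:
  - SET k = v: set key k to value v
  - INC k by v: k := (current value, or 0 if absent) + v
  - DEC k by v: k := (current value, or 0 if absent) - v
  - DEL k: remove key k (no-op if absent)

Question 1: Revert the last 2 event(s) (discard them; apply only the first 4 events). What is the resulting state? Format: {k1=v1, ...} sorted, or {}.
Answer: {p=-7, q=1, r=-14}

Derivation:
Keep first 4 events (discard last 2):
  after event 1 (t=1: INC q by 1): {q=1}
  after event 2 (t=3: INC r by 5): {q=1, r=5}
  after event 3 (t=7: SET r = -14): {q=1, r=-14}
  after event 4 (t=8: DEC p by 7): {p=-7, q=1, r=-14}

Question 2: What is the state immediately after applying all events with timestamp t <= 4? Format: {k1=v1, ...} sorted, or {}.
Apply events with t <= 4 (2 events):
  after event 1 (t=1: INC q by 1): {q=1}
  after event 2 (t=3: INC r by 5): {q=1, r=5}

Answer: {q=1, r=5}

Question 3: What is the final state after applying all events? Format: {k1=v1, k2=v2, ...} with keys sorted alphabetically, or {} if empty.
Answer: {p=7, q=31, r=-14}

Derivation:
  after event 1 (t=1: INC q by 1): {q=1}
  after event 2 (t=3: INC r by 5): {q=1, r=5}
  after event 3 (t=7: SET r = -14): {q=1, r=-14}
  after event 4 (t=8: DEC p by 7): {p=-7, q=1, r=-14}
  after event 5 (t=12: INC p by 14): {p=7, q=1, r=-14}
  after event 6 (t=20: SET q = 31): {p=7, q=31, r=-14}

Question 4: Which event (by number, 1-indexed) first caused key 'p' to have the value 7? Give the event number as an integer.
Answer: 5

Derivation:
Looking for first event where p becomes 7:
  event 4: p = -7
  event 5: p -7 -> 7  <-- first match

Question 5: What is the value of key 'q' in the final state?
Track key 'q' through all 6 events:
  event 1 (t=1: INC q by 1): q (absent) -> 1
  event 2 (t=3: INC r by 5): q unchanged
  event 3 (t=7: SET r = -14): q unchanged
  event 4 (t=8: DEC p by 7): q unchanged
  event 5 (t=12: INC p by 14): q unchanged
  event 6 (t=20: SET q = 31): q 1 -> 31
Final: q = 31

Answer: 31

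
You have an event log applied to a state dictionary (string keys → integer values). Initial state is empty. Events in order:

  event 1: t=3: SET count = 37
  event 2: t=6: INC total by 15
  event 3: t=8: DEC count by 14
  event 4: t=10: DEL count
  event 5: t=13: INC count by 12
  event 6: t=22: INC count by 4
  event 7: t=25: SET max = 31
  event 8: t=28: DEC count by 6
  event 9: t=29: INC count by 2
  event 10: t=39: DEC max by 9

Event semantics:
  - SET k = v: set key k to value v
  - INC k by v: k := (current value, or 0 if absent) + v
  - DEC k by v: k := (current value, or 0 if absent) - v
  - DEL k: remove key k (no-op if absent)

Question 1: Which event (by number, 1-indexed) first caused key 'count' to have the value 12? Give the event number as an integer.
Answer: 5

Derivation:
Looking for first event where count becomes 12:
  event 1: count = 37
  event 2: count = 37
  event 3: count = 23
  event 4: count = (absent)
  event 5: count (absent) -> 12  <-- first match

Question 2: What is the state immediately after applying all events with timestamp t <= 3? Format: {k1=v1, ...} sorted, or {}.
Answer: {count=37}

Derivation:
Apply events with t <= 3 (1 events):
  after event 1 (t=3: SET count = 37): {count=37}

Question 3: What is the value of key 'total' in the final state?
Answer: 15

Derivation:
Track key 'total' through all 10 events:
  event 1 (t=3: SET count = 37): total unchanged
  event 2 (t=6: INC total by 15): total (absent) -> 15
  event 3 (t=8: DEC count by 14): total unchanged
  event 4 (t=10: DEL count): total unchanged
  event 5 (t=13: INC count by 12): total unchanged
  event 6 (t=22: INC count by 4): total unchanged
  event 7 (t=25: SET max = 31): total unchanged
  event 8 (t=28: DEC count by 6): total unchanged
  event 9 (t=29: INC count by 2): total unchanged
  event 10 (t=39: DEC max by 9): total unchanged
Final: total = 15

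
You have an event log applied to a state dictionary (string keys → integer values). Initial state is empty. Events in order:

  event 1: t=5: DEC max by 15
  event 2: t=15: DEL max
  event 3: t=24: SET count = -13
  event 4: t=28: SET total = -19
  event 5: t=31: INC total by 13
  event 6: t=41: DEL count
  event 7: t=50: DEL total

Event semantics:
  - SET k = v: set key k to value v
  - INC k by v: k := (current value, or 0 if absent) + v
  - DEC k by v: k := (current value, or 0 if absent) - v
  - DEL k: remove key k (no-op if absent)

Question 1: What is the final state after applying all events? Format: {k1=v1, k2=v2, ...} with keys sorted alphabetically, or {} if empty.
  after event 1 (t=5: DEC max by 15): {max=-15}
  after event 2 (t=15: DEL max): {}
  after event 3 (t=24: SET count = -13): {count=-13}
  after event 4 (t=28: SET total = -19): {count=-13, total=-19}
  after event 5 (t=31: INC total by 13): {count=-13, total=-6}
  after event 6 (t=41: DEL count): {total=-6}
  after event 7 (t=50: DEL total): {}

Answer: {}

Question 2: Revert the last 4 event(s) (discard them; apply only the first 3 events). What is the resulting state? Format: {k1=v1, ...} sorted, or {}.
Answer: {count=-13}

Derivation:
Keep first 3 events (discard last 4):
  after event 1 (t=5: DEC max by 15): {max=-15}
  after event 2 (t=15: DEL max): {}
  after event 3 (t=24: SET count = -13): {count=-13}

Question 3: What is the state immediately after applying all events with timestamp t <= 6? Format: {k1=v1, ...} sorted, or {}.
Apply events with t <= 6 (1 events):
  after event 1 (t=5: DEC max by 15): {max=-15}

Answer: {max=-15}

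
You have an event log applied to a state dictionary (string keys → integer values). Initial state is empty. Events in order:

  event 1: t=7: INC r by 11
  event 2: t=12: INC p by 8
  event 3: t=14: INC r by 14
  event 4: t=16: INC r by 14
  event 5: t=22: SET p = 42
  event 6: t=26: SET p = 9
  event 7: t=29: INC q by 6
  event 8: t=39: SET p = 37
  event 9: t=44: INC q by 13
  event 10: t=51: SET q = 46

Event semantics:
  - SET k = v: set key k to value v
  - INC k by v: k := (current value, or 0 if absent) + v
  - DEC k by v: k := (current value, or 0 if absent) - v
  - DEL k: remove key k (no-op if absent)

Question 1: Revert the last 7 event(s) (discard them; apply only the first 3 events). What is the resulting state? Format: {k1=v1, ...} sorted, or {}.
Answer: {p=8, r=25}

Derivation:
Keep first 3 events (discard last 7):
  after event 1 (t=7: INC r by 11): {r=11}
  after event 2 (t=12: INC p by 8): {p=8, r=11}
  after event 3 (t=14: INC r by 14): {p=8, r=25}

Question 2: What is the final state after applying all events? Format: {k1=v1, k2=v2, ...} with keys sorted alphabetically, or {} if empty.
Answer: {p=37, q=46, r=39}

Derivation:
  after event 1 (t=7: INC r by 11): {r=11}
  after event 2 (t=12: INC p by 8): {p=8, r=11}
  after event 3 (t=14: INC r by 14): {p=8, r=25}
  after event 4 (t=16: INC r by 14): {p=8, r=39}
  after event 5 (t=22: SET p = 42): {p=42, r=39}
  after event 6 (t=26: SET p = 9): {p=9, r=39}
  after event 7 (t=29: INC q by 6): {p=9, q=6, r=39}
  after event 8 (t=39: SET p = 37): {p=37, q=6, r=39}
  after event 9 (t=44: INC q by 13): {p=37, q=19, r=39}
  after event 10 (t=51: SET q = 46): {p=37, q=46, r=39}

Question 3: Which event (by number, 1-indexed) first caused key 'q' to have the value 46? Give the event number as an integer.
Looking for first event where q becomes 46:
  event 7: q = 6
  event 8: q = 6
  event 9: q = 19
  event 10: q 19 -> 46  <-- first match

Answer: 10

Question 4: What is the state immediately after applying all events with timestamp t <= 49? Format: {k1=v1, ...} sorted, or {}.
Apply events with t <= 49 (9 events):
  after event 1 (t=7: INC r by 11): {r=11}
  after event 2 (t=12: INC p by 8): {p=8, r=11}
  after event 3 (t=14: INC r by 14): {p=8, r=25}
  after event 4 (t=16: INC r by 14): {p=8, r=39}
  after event 5 (t=22: SET p = 42): {p=42, r=39}
  after event 6 (t=26: SET p = 9): {p=9, r=39}
  after event 7 (t=29: INC q by 6): {p=9, q=6, r=39}
  after event 8 (t=39: SET p = 37): {p=37, q=6, r=39}
  after event 9 (t=44: INC q by 13): {p=37, q=19, r=39}

Answer: {p=37, q=19, r=39}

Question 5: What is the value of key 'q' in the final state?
Answer: 46

Derivation:
Track key 'q' through all 10 events:
  event 1 (t=7: INC r by 11): q unchanged
  event 2 (t=12: INC p by 8): q unchanged
  event 3 (t=14: INC r by 14): q unchanged
  event 4 (t=16: INC r by 14): q unchanged
  event 5 (t=22: SET p = 42): q unchanged
  event 6 (t=26: SET p = 9): q unchanged
  event 7 (t=29: INC q by 6): q (absent) -> 6
  event 8 (t=39: SET p = 37): q unchanged
  event 9 (t=44: INC q by 13): q 6 -> 19
  event 10 (t=51: SET q = 46): q 19 -> 46
Final: q = 46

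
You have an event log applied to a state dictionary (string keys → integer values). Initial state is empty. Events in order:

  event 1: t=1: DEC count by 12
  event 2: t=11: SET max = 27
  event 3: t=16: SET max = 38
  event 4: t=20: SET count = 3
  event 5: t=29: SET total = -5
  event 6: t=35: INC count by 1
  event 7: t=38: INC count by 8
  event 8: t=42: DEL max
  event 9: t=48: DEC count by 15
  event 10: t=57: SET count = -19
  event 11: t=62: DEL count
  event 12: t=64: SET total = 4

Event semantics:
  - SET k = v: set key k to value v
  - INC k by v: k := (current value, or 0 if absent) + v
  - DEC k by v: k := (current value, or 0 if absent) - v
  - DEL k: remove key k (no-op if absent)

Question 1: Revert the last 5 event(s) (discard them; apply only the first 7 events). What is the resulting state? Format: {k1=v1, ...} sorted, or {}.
Answer: {count=12, max=38, total=-5}

Derivation:
Keep first 7 events (discard last 5):
  after event 1 (t=1: DEC count by 12): {count=-12}
  after event 2 (t=11: SET max = 27): {count=-12, max=27}
  after event 3 (t=16: SET max = 38): {count=-12, max=38}
  after event 4 (t=20: SET count = 3): {count=3, max=38}
  after event 5 (t=29: SET total = -5): {count=3, max=38, total=-5}
  after event 6 (t=35: INC count by 1): {count=4, max=38, total=-5}
  after event 7 (t=38: INC count by 8): {count=12, max=38, total=-5}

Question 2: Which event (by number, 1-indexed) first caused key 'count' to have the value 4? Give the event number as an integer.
Looking for first event where count becomes 4:
  event 1: count = -12
  event 2: count = -12
  event 3: count = -12
  event 4: count = 3
  event 5: count = 3
  event 6: count 3 -> 4  <-- first match

Answer: 6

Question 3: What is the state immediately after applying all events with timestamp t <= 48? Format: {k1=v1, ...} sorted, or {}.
Answer: {count=-3, total=-5}

Derivation:
Apply events with t <= 48 (9 events):
  after event 1 (t=1: DEC count by 12): {count=-12}
  after event 2 (t=11: SET max = 27): {count=-12, max=27}
  after event 3 (t=16: SET max = 38): {count=-12, max=38}
  after event 4 (t=20: SET count = 3): {count=3, max=38}
  after event 5 (t=29: SET total = -5): {count=3, max=38, total=-5}
  after event 6 (t=35: INC count by 1): {count=4, max=38, total=-5}
  after event 7 (t=38: INC count by 8): {count=12, max=38, total=-5}
  after event 8 (t=42: DEL max): {count=12, total=-5}
  after event 9 (t=48: DEC count by 15): {count=-3, total=-5}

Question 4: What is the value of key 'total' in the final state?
Track key 'total' through all 12 events:
  event 1 (t=1: DEC count by 12): total unchanged
  event 2 (t=11: SET max = 27): total unchanged
  event 3 (t=16: SET max = 38): total unchanged
  event 4 (t=20: SET count = 3): total unchanged
  event 5 (t=29: SET total = -5): total (absent) -> -5
  event 6 (t=35: INC count by 1): total unchanged
  event 7 (t=38: INC count by 8): total unchanged
  event 8 (t=42: DEL max): total unchanged
  event 9 (t=48: DEC count by 15): total unchanged
  event 10 (t=57: SET count = -19): total unchanged
  event 11 (t=62: DEL count): total unchanged
  event 12 (t=64: SET total = 4): total -5 -> 4
Final: total = 4

Answer: 4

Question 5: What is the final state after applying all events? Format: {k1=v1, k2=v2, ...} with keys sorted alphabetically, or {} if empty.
Answer: {total=4}

Derivation:
  after event 1 (t=1: DEC count by 12): {count=-12}
  after event 2 (t=11: SET max = 27): {count=-12, max=27}
  after event 3 (t=16: SET max = 38): {count=-12, max=38}
  after event 4 (t=20: SET count = 3): {count=3, max=38}
  after event 5 (t=29: SET total = -5): {count=3, max=38, total=-5}
  after event 6 (t=35: INC count by 1): {count=4, max=38, total=-5}
  after event 7 (t=38: INC count by 8): {count=12, max=38, total=-5}
  after event 8 (t=42: DEL max): {count=12, total=-5}
  after event 9 (t=48: DEC count by 15): {count=-3, total=-5}
  after event 10 (t=57: SET count = -19): {count=-19, total=-5}
  after event 11 (t=62: DEL count): {total=-5}
  after event 12 (t=64: SET total = 4): {total=4}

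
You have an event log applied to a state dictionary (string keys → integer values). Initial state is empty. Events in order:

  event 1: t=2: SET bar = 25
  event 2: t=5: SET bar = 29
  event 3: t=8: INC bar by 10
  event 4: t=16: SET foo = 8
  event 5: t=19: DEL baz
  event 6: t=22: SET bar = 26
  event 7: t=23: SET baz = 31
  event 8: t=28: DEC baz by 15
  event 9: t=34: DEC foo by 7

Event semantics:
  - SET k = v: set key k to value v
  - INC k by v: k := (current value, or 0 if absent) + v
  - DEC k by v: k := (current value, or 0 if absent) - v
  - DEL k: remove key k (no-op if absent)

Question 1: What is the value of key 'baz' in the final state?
Track key 'baz' through all 9 events:
  event 1 (t=2: SET bar = 25): baz unchanged
  event 2 (t=5: SET bar = 29): baz unchanged
  event 3 (t=8: INC bar by 10): baz unchanged
  event 4 (t=16: SET foo = 8): baz unchanged
  event 5 (t=19: DEL baz): baz (absent) -> (absent)
  event 6 (t=22: SET bar = 26): baz unchanged
  event 7 (t=23: SET baz = 31): baz (absent) -> 31
  event 8 (t=28: DEC baz by 15): baz 31 -> 16
  event 9 (t=34: DEC foo by 7): baz unchanged
Final: baz = 16

Answer: 16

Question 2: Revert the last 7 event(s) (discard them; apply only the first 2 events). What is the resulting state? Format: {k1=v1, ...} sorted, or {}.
Answer: {bar=29}

Derivation:
Keep first 2 events (discard last 7):
  after event 1 (t=2: SET bar = 25): {bar=25}
  after event 2 (t=5: SET bar = 29): {bar=29}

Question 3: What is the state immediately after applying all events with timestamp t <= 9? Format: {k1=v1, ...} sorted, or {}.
Answer: {bar=39}

Derivation:
Apply events with t <= 9 (3 events):
  after event 1 (t=2: SET bar = 25): {bar=25}
  after event 2 (t=5: SET bar = 29): {bar=29}
  after event 3 (t=8: INC bar by 10): {bar=39}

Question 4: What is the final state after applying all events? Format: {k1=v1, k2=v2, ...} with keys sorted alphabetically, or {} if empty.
Answer: {bar=26, baz=16, foo=1}

Derivation:
  after event 1 (t=2: SET bar = 25): {bar=25}
  after event 2 (t=5: SET bar = 29): {bar=29}
  after event 3 (t=8: INC bar by 10): {bar=39}
  after event 4 (t=16: SET foo = 8): {bar=39, foo=8}
  after event 5 (t=19: DEL baz): {bar=39, foo=8}
  after event 6 (t=22: SET bar = 26): {bar=26, foo=8}
  after event 7 (t=23: SET baz = 31): {bar=26, baz=31, foo=8}
  after event 8 (t=28: DEC baz by 15): {bar=26, baz=16, foo=8}
  after event 9 (t=34: DEC foo by 7): {bar=26, baz=16, foo=1}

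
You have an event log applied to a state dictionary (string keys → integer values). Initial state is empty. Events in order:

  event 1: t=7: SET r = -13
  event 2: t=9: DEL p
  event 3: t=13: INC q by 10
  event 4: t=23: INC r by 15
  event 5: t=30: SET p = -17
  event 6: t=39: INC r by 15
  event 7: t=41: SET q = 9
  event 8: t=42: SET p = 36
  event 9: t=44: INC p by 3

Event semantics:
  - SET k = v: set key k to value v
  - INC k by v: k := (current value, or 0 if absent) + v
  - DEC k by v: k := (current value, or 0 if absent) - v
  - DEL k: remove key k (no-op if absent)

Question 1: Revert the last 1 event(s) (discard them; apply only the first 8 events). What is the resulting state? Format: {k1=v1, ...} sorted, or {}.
Keep first 8 events (discard last 1):
  after event 1 (t=7: SET r = -13): {r=-13}
  after event 2 (t=9: DEL p): {r=-13}
  after event 3 (t=13: INC q by 10): {q=10, r=-13}
  after event 4 (t=23: INC r by 15): {q=10, r=2}
  after event 5 (t=30: SET p = -17): {p=-17, q=10, r=2}
  after event 6 (t=39: INC r by 15): {p=-17, q=10, r=17}
  after event 7 (t=41: SET q = 9): {p=-17, q=9, r=17}
  after event 8 (t=42: SET p = 36): {p=36, q=9, r=17}

Answer: {p=36, q=9, r=17}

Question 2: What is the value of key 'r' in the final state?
Track key 'r' through all 9 events:
  event 1 (t=7: SET r = -13): r (absent) -> -13
  event 2 (t=9: DEL p): r unchanged
  event 3 (t=13: INC q by 10): r unchanged
  event 4 (t=23: INC r by 15): r -13 -> 2
  event 5 (t=30: SET p = -17): r unchanged
  event 6 (t=39: INC r by 15): r 2 -> 17
  event 7 (t=41: SET q = 9): r unchanged
  event 8 (t=42: SET p = 36): r unchanged
  event 9 (t=44: INC p by 3): r unchanged
Final: r = 17

Answer: 17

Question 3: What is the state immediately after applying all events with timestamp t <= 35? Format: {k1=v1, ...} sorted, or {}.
Apply events with t <= 35 (5 events):
  after event 1 (t=7: SET r = -13): {r=-13}
  after event 2 (t=9: DEL p): {r=-13}
  after event 3 (t=13: INC q by 10): {q=10, r=-13}
  after event 4 (t=23: INC r by 15): {q=10, r=2}
  after event 5 (t=30: SET p = -17): {p=-17, q=10, r=2}

Answer: {p=-17, q=10, r=2}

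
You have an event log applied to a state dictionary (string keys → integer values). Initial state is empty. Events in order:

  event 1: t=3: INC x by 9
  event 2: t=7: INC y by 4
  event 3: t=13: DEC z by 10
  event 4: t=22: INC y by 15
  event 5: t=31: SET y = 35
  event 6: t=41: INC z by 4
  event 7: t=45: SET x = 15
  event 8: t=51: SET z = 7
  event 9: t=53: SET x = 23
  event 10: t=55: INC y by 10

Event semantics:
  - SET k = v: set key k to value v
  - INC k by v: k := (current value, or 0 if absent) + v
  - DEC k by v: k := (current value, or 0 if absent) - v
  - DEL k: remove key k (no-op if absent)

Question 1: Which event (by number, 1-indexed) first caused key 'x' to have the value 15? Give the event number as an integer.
Answer: 7

Derivation:
Looking for first event where x becomes 15:
  event 1: x = 9
  event 2: x = 9
  event 3: x = 9
  event 4: x = 9
  event 5: x = 9
  event 6: x = 9
  event 7: x 9 -> 15  <-- first match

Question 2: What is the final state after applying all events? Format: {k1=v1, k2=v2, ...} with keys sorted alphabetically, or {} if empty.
Answer: {x=23, y=45, z=7}

Derivation:
  after event 1 (t=3: INC x by 9): {x=9}
  after event 2 (t=7: INC y by 4): {x=9, y=4}
  after event 3 (t=13: DEC z by 10): {x=9, y=4, z=-10}
  after event 4 (t=22: INC y by 15): {x=9, y=19, z=-10}
  after event 5 (t=31: SET y = 35): {x=9, y=35, z=-10}
  after event 6 (t=41: INC z by 4): {x=9, y=35, z=-6}
  after event 7 (t=45: SET x = 15): {x=15, y=35, z=-6}
  after event 8 (t=51: SET z = 7): {x=15, y=35, z=7}
  after event 9 (t=53: SET x = 23): {x=23, y=35, z=7}
  after event 10 (t=55: INC y by 10): {x=23, y=45, z=7}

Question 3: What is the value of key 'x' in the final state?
Answer: 23

Derivation:
Track key 'x' through all 10 events:
  event 1 (t=3: INC x by 9): x (absent) -> 9
  event 2 (t=7: INC y by 4): x unchanged
  event 3 (t=13: DEC z by 10): x unchanged
  event 4 (t=22: INC y by 15): x unchanged
  event 5 (t=31: SET y = 35): x unchanged
  event 6 (t=41: INC z by 4): x unchanged
  event 7 (t=45: SET x = 15): x 9 -> 15
  event 8 (t=51: SET z = 7): x unchanged
  event 9 (t=53: SET x = 23): x 15 -> 23
  event 10 (t=55: INC y by 10): x unchanged
Final: x = 23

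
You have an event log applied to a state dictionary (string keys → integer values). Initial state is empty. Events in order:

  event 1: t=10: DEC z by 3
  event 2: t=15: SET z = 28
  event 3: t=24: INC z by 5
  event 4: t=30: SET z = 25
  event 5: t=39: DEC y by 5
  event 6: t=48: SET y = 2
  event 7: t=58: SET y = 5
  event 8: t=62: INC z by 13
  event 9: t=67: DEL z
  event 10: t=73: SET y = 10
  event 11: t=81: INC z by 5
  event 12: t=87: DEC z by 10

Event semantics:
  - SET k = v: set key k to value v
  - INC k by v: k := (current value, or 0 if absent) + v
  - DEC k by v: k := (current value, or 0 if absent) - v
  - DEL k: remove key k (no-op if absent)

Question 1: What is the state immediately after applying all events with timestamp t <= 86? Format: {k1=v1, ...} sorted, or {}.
Answer: {y=10, z=5}

Derivation:
Apply events with t <= 86 (11 events):
  after event 1 (t=10: DEC z by 3): {z=-3}
  after event 2 (t=15: SET z = 28): {z=28}
  after event 3 (t=24: INC z by 5): {z=33}
  after event 4 (t=30: SET z = 25): {z=25}
  after event 5 (t=39: DEC y by 5): {y=-5, z=25}
  after event 6 (t=48: SET y = 2): {y=2, z=25}
  after event 7 (t=58: SET y = 5): {y=5, z=25}
  after event 8 (t=62: INC z by 13): {y=5, z=38}
  after event 9 (t=67: DEL z): {y=5}
  after event 10 (t=73: SET y = 10): {y=10}
  after event 11 (t=81: INC z by 5): {y=10, z=5}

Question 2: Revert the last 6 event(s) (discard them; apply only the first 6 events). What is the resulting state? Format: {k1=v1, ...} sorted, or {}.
Answer: {y=2, z=25}

Derivation:
Keep first 6 events (discard last 6):
  after event 1 (t=10: DEC z by 3): {z=-3}
  after event 2 (t=15: SET z = 28): {z=28}
  after event 3 (t=24: INC z by 5): {z=33}
  after event 4 (t=30: SET z = 25): {z=25}
  after event 5 (t=39: DEC y by 5): {y=-5, z=25}
  after event 6 (t=48: SET y = 2): {y=2, z=25}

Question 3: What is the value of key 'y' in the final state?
Answer: 10

Derivation:
Track key 'y' through all 12 events:
  event 1 (t=10: DEC z by 3): y unchanged
  event 2 (t=15: SET z = 28): y unchanged
  event 3 (t=24: INC z by 5): y unchanged
  event 4 (t=30: SET z = 25): y unchanged
  event 5 (t=39: DEC y by 5): y (absent) -> -5
  event 6 (t=48: SET y = 2): y -5 -> 2
  event 7 (t=58: SET y = 5): y 2 -> 5
  event 8 (t=62: INC z by 13): y unchanged
  event 9 (t=67: DEL z): y unchanged
  event 10 (t=73: SET y = 10): y 5 -> 10
  event 11 (t=81: INC z by 5): y unchanged
  event 12 (t=87: DEC z by 10): y unchanged
Final: y = 10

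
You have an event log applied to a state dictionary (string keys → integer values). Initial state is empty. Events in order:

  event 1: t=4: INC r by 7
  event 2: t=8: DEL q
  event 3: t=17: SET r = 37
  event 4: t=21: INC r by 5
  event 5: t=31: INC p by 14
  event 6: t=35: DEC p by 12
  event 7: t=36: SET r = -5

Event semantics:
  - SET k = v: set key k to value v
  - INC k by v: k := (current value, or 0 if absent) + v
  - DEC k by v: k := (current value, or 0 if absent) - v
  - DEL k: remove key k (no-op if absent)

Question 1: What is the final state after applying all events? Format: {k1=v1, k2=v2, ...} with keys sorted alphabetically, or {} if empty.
  after event 1 (t=4: INC r by 7): {r=7}
  after event 2 (t=8: DEL q): {r=7}
  after event 3 (t=17: SET r = 37): {r=37}
  after event 4 (t=21: INC r by 5): {r=42}
  after event 5 (t=31: INC p by 14): {p=14, r=42}
  after event 6 (t=35: DEC p by 12): {p=2, r=42}
  after event 7 (t=36: SET r = -5): {p=2, r=-5}

Answer: {p=2, r=-5}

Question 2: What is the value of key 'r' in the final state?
Track key 'r' through all 7 events:
  event 1 (t=4: INC r by 7): r (absent) -> 7
  event 2 (t=8: DEL q): r unchanged
  event 3 (t=17: SET r = 37): r 7 -> 37
  event 4 (t=21: INC r by 5): r 37 -> 42
  event 5 (t=31: INC p by 14): r unchanged
  event 6 (t=35: DEC p by 12): r unchanged
  event 7 (t=36: SET r = -5): r 42 -> -5
Final: r = -5

Answer: -5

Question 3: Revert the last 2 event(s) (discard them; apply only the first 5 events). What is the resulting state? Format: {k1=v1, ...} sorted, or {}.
Answer: {p=14, r=42}

Derivation:
Keep first 5 events (discard last 2):
  after event 1 (t=4: INC r by 7): {r=7}
  after event 2 (t=8: DEL q): {r=7}
  after event 3 (t=17: SET r = 37): {r=37}
  after event 4 (t=21: INC r by 5): {r=42}
  after event 5 (t=31: INC p by 14): {p=14, r=42}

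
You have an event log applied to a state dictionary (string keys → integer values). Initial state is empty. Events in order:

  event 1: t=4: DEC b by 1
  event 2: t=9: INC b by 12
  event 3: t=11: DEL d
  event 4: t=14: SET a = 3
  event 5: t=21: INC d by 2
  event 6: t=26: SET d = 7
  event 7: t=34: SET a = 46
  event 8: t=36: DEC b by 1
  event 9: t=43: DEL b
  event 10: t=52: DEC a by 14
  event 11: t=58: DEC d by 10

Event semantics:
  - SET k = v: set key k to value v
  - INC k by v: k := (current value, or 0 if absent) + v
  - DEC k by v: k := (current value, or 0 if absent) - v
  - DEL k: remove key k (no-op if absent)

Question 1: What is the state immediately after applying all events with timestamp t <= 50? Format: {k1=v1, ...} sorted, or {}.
Answer: {a=46, d=7}

Derivation:
Apply events with t <= 50 (9 events):
  after event 1 (t=4: DEC b by 1): {b=-1}
  after event 2 (t=9: INC b by 12): {b=11}
  after event 3 (t=11: DEL d): {b=11}
  after event 4 (t=14: SET a = 3): {a=3, b=11}
  after event 5 (t=21: INC d by 2): {a=3, b=11, d=2}
  after event 6 (t=26: SET d = 7): {a=3, b=11, d=7}
  after event 7 (t=34: SET a = 46): {a=46, b=11, d=7}
  after event 8 (t=36: DEC b by 1): {a=46, b=10, d=7}
  after event 9 (t=43: DEL b): {a=46, d=7}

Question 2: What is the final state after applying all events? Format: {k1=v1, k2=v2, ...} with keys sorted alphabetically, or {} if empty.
  after event 1 (t=4: DEC b by 1): {b=-1}
  after event 2 (t=9: INC b by 12): {b=11}
  after event 3 (t=11: DEL d): {b=11}
  after event 4 (t=14: SET a = 3): {a=3, b=11}
  after event 5 (t=21: INC d by 2): {a=3, b=11, d=2}
  after event 6 (t=26: SET d = 7): {a=3, b=11, d=7}
  after event 7 (t=34: SET a = 46): {a=46, b=11, d=7}
  after event 8 (t=36: DEC b by 1): {a=46, b=10, d=7}
  after event 9 (t=43: DEL b): {a=46, d=7}
  after event 10 (t=52: DEC a by 14): {a=32, d=7}
  after event 11 (t=58: DEC d by 10): {a=32, d=-3}

Answer: {a=32, d=-3}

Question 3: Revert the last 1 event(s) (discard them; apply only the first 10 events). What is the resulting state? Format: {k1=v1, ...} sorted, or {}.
Keep first 10 events (discard last 1):
  after event 1 (t=4: DEC b by 1): {b=-1}
  after event 2 (t=9: INC b by 12): {b=11}
  after event 3 (t=11: DEL d): {b=11}
  after event 4 (t=14: SET a = 3): {a=3, b=11}
  after event 5 (t=21: INC d by 2): {a=3, b=11, d=2}
  after event 6 (t=26: SET d = 7): {a=3, b=11, d=7}
  after event 7 (t=34: SET a = 46): {a=46, b=11, d=7}
  after event 8 (t=36: DEC b by 1): {a=46, b=10, d=7}
  after event 9 (t=43: DEL b): {a=46, d=7}
  after event 10 (t=52: DEC a by 14): {a=32, d=7}

Answer: {a=32, d=7}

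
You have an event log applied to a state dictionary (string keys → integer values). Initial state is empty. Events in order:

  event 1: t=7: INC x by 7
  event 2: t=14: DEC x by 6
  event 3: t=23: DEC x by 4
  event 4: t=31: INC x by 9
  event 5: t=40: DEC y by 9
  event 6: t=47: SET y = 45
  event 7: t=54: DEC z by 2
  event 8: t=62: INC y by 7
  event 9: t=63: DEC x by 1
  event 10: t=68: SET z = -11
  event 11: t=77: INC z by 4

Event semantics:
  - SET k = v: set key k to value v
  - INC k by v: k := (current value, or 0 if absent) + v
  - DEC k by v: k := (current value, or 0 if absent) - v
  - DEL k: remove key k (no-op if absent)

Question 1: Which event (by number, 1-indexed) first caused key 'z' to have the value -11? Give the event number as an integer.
Looking for first event where z becomes -11:
  event 7: z = -2
  event 8: z = -2
  event 9: z = -2
  event 10: z -2 -> -11  <-- first match

Answer: 10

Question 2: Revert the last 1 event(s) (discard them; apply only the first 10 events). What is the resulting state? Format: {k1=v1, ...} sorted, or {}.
Answer: {x=5, y=52, z=-11}

Derivation:
Keep first 10 events (discard last 1):
  after event 1 (t=7: INC x by 7): {x=7}
  after event 2 (t=14: DEC x by 6): {x=1}
  after event 3 (t=23: DEC x by 4): {x=-3}
  after event 4 (t=31: INC x by 9): {x=6}
  after event 5 (t=40: DEC y by 9): {x=6, y=-9}
  after event 6 (t=47: SET y = 45): {x=6, y=45}
  after event 7 (t=54: DEC z by 2): {x=6, y=45, z=-2}
  after event 8 (t=62: INC y by 7): {x=6, y=52, z=-2}
  after event 9 (t=63: DEC x by 1): {x=5, y=52, z=-2}
  after event 10 (t=68: SET z = -11): {x=5, y=52, z=-11}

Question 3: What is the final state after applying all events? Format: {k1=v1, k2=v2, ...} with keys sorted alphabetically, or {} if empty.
  after event 1 (t=7: INC x by 7): {x=7}
  after event 2 (t=14: DEC x by 6): {x=1}
  after event 3 (t=23: DEC x by 4): {x=-3}
  after event 4 (t=31: INC x by 9): {x=6}
  after event 5 (t=40: DEC y by 9): {x=6, y=-9}
  after event 6 (t=47: SET y = 45): {x=6, y=45}
  after event 7 (t=54: DEC z by 2): {x=6, y=45, z=-2}
  after event 8 (t=62: INC y by 7): {x=6, y=52, z=-2}
  after event 9 (t=63: DEC x by 1): {x=5, y=52, z=-2}
  after event 10 (t=68: SET z = -11): {x=5, y=52, z=-11}
  after event 11 (t=77: INC z by 4): {x=5, y=52, z=-7}

Answer: {x=5, y=52, z=-7}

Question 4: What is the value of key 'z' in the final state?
Track key 'z' through all 11 events:
  event 1 (t=7: INC x by 7): z unchanged
  event 2 (t=14: DEC x by 6): z unchanged
  event 3 (t=23: DEC x by 4): z unchanged
  event 4 (t=31: INC x by 9): z unchanged
  event 5 (t=40: DEC y by 9): z unchanged
  event 6 (t=47: SET y = 45): z unchanged
  event 7 (t=54: DEC z by 2): z (absent) -> -2
  event 8 (t=62: INC y by 7): z unchanged
  event 9 (t=63: DEC x by 1): z unchanged
  event 10 (t=68: SET z = -11): z -2 -> -11
  event 11 (t=77: INC z by 4): z -11 -> -7
Final: z = -7

Answer: -7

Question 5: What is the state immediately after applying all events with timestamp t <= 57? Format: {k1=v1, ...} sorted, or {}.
Apply events with t <= 57 (7 events):
  after event 1 (t=7: INC x by 7): {x=7}
  after event 2 (t=14: DEC x by 6): {x=1}
  after event 3 (t=23: DEC x by 4): {x=-3}
  after event 4 (t=31: INC x by 9): {x=6}
  after event 5 (t=40: DEC y by 9): {x=6, y=-9}
  after event 6 (t=47: SET y = 45): {x=6, y=45}
  after event 7 (t=54: DEC z by 2): {x=6, y=45, z=-2}

Answer: {x=6, y=45, z=-2}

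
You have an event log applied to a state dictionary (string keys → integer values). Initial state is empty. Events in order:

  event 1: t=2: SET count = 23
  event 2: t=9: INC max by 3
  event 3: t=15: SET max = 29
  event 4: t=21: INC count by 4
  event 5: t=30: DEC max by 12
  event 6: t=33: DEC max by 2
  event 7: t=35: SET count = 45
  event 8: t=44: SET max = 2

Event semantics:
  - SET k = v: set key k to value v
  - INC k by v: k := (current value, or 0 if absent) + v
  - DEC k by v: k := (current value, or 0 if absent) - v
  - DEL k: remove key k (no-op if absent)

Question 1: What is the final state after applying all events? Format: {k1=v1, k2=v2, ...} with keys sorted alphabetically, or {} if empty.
Answer: {count=45, max=2}

Derivation:
  after event 1 (t=2: SET count = 23): {count=23}
  after event 2 (t=9: INC max by 3): {count=23, max=3}
  after event 3 (t=15: SET max = 29): {count=23, max=29}
  after event 4 (t=21: INC count by 4): {count=27, max=29}
  after event 5 (t=30: DEC max by 12): {count=27, max=17}
  after event 6 (t=33: DEC max by 2): {count=27, max=15}
  after event 7 (t=35: SET count = 45): {count=45, max=15}
  after event 8 (t=44: SET max = 2): {count=45, max=2}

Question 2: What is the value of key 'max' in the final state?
Answer: 2

Derivation:
Track key 'max' through all 8 events:
  event 1 (t=2: SET count = 23): max unchanged
  event 2 (t=9: INC max by 3): max (absent) -> 3
  event 3 (t=15: SET max = 29): max 3 -> 29
  event 4 (t=21: INC count by 4): max unchanged
  event 5 (t=30: DEC max by 12): max 29 -> 17
  event 6 (t=33: DEC max by 2): max 17 -> 15
  event 7 (t=35: SET count = 45): max unchanged
  event 8 (t=44: SET max = 2): max 15 -> 2
Final: max = 2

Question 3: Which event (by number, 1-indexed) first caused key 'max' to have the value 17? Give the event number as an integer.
Answer: 5

Derivation:
Looking for first event where max becomes 17:
  event 2: max = 3
  event 3: max = 29
  event 4: max = 29
  event 5: max 29 -> 17  <-- first match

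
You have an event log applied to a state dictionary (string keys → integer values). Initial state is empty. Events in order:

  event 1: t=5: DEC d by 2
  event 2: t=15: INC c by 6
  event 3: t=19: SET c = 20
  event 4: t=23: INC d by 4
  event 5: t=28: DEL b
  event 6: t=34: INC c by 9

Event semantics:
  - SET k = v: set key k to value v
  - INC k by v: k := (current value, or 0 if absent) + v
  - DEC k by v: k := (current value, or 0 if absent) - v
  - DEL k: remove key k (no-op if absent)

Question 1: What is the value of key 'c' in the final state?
Track key 'c' through all 6 events:
  event 1 (t=5: DEC d by 2): c unchanged
  event 2 (t=15: INC c by 6): c (absent) -> 6
  event 3 (t=19: SET c = 20): c 6 -> 20
  event 4 (t=23: INC d by 4): c unchanged
  event 5 (t=28: DEL b): c unchanged
  event 6 (t=34: INC c by 9): c 20 -> 29
Final: c = 29

Answer: 29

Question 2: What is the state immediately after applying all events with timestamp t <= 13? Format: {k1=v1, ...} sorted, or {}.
Apply events with t <= 13 (1 events):
  after event 1 (t=5: DEC d by 2): {d=-2}

Answer: {d=-2}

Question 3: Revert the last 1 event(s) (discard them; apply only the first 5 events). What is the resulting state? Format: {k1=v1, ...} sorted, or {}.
Answer: {c=20, d=2}

Derivation:
Keep first 5 events (discard last 1):
  after event 1 (t=5: DEC d by 2): {d=-2}
  after event 2 (t=15: INC c by 6): {c=6, d=-2}
  after event 3 (t=19: SET c = 20): {c=20, d=-2}
  after event 4 (t=23: INC d by 4): {c=20, d=2}
  after event 5 (t=28: DEL b): {c=20, d=2}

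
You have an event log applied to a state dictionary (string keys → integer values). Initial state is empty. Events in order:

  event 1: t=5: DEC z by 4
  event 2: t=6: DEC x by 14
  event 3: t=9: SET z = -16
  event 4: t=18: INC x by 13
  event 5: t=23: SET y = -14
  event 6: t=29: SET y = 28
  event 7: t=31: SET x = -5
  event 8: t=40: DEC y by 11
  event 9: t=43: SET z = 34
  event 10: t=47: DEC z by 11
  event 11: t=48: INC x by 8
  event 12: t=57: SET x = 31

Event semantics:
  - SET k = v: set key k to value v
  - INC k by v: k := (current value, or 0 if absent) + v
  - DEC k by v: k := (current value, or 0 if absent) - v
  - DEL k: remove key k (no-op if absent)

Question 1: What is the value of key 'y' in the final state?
Track key 'y' through all 12 events:
  event 1 (t=5: DEC z by 4): y unchanged
  event 2 (t=6: DEC x by 14): y unchanged
  event 3 (t=9: SET z = -16): y unchanged
  event 4 (t=18: INC x by 13): y unchanged
  event 5 (t=23: SET y = -14): y (absent) -> -14
  event 6 (t=29: SET y = 28): y -14 -> 28
  event 7 (t=31: SET x = -5): y unchanged
  event 8 (t=40: DEC y by 11): y 28 -> 17
  event 9 (t=43: SET z = 34): y unchanged
  event 10 (t=47: DEC z by 11): y unchanged
  event 11 (t=48: INC x by 8): y unchanged
  event 12 (t=57: SET x = 31): y unchanged
Final: y = 17

Answer: 17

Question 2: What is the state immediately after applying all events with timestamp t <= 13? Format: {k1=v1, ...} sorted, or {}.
Apply events with t <= 13 (3 events):
  after event 1 (t=5: DEC z by 4): {z=-4}
  after event 2 (t=6: DEC x by 14): {x=-14, z=-4}
  after event 3 (t=9: SET z = -16): {x=-14, z=-16}

Answer: {x=-14, z=-16}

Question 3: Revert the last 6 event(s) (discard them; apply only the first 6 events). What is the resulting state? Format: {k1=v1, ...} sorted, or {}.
Keep first 6 events (discard last 6):
  after event 1 (t=5: DEC z by 4): {z=-4}
  after event 2 (t=6: DEC x by 14): {x=-14, z=-4}
  after event 3 (t=9: SET z = -16): {x=-14, z=-16}
  after event 4 (t=18: INC x by 13): {x=-1, z=-16}
  after event 5 (t=23: SET y = -14): {x=-1, y=-14, z=-16}
  after event 6 (t=29: SET y = 28): {x=-1, y=28, z=-16}

Answer: {x=-1, y=28, z=-16}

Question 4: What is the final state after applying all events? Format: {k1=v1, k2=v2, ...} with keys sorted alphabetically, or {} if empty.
Answer: {x=31, y=17, z=23}

Derivation:
  after event 1 (t=5: DEC z by 4): {z=-4}
  after event 2 (t=6: DEC x by 14): {x=-14, z=-4}
  after event 3 (t=9: SET z = -16): {x=-14, z=-16}
  after event 4 (t=18: INC x by 13): {x=-1, z=-16}
  after event 5 (t=23: SET y = -14): {x=-1, y=-14, z=-16}
  after event 6 (t=29: SET y = 28): {x=-1, y=28, z=-16}
  after event 7 (t=31: SET x = -5): {x=-5, y=28, z=-16}
  after event 8 (t=40: DEC y by 11): {x=-5, y=17, z=-16}
  after event 9 (t=43: SET z = 34): {x=-5, y=17, z=34}
  after event 10 (t=47: DEC z by 11): {x=-5, y=17, z=23}
  after event 11 (t=48: INC x by 8): {x=3, y=17, z=23}
  after event 12 (t=57: SET x = 31): {x=31, y=17, z=23}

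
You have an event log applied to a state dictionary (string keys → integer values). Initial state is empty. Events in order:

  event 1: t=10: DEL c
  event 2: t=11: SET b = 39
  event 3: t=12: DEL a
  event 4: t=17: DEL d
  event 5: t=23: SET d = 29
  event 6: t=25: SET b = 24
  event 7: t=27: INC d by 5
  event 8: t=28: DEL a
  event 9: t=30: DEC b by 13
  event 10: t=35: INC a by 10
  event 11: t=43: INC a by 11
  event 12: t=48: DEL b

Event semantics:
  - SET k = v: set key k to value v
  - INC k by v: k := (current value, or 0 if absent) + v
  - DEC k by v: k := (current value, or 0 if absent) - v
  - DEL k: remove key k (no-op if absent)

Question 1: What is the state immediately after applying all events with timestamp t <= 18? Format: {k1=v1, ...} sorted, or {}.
Answer: {b=39}

Derivation:
Apply events with t <= 18 (4 events):
  after event 1 (t=10: DEL c): {}
  after event 2 (t=11: SET b = 39): {b=39}
  after event 3 (t=12: DEL a): {b=39}
  after event 4 (t=17: DEL d): {b=39}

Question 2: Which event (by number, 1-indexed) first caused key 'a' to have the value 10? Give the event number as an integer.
Answer: 10

Derivation:
Looking for first event where a becomes 10:
  event 10: a (absent) -> 10  <-- first match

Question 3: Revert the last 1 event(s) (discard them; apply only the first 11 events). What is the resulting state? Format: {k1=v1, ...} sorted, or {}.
Keep first 11 events (discard last 1):
  after event 1 (t=10: DEL c): {}
  after event 2 (t=11: SET b = 39): {b=39}
  after event 3 (t=12: DEL a): {b=39}
  after event 4 (t=17: DEL d): {b=39}
  after event 5 (t=23: SET d = 29): {b=39, d=29}
  after event 6 (t=25: SET b = 24): {b=24, d=29}
  after event 7 (t=27: INC d by 5): {b=24, d=34}
  after event 8 (t=28: DEL a): {b=24, d=34}
  after event 9 (t=30: DEC b by 13): {b=11, d=34}
  after event 10 (t=35: INC a by 10): {a=10, b=11, d=34}
  after event 11 (t=43: INC a by 11): {a=21, b=11, d=34}

Answer: {a=21, b=11, d=34}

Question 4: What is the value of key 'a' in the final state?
Track key 'a' through all 12 events:
  event 1 (t=10: DEL c): a unchanged
  event 2 (t=11: SET b = 39): a unchanged
  event 3 (t=12: DEL a): a (absent) -> (absent)
  event 4 (t=17: DEL d): a unchanged
  event 5 (t=23: SET d = 29): a unchanged
  event 6 (t=25: SET b = 24): a unchanged
  event 7 (t=27: INC d by 5): a unchanged
  event 8 (t=28: DEL a): a (absent) -> (absent)
  event 9 (t=30: DEC b by 13): a unchanged
  event 10 (t=35: INC a by 10): a (absent) -> 10
  event 11 (t=43: INC a by 11): a 10 -> 21
  event 12 (t=48: DEL b): a unchanged
Final: a = 21

Answer: 21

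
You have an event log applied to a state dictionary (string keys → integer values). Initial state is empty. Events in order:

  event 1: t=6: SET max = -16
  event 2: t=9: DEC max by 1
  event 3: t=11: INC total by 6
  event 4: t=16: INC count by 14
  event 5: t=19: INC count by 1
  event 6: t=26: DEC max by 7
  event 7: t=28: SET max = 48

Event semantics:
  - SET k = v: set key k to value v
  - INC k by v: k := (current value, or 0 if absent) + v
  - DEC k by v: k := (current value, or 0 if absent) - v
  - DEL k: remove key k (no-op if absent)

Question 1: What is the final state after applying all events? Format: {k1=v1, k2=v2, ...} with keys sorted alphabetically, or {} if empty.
  after event 1 (t=6: SET max = -16): {max=-16}
  after event 2 (t=9: DEC max by 1): {max=-17}
  after event 3 (t=11: INC total by 6): {max=-17, total=6}
  after event 4 (t=16: INC count by 14): {count=14, max=-17, total=6}
  after event 5 (t=19: INC count by 1): {count=15, max=-17, total=6}
  after event 6 (t=26: DEC max by 7): {count=15, max=-24, total=6}
  after event 7 (t=28: SET max = 48): {count=15, max=48, total=6}

Answer: {count=15, max=48, total=6}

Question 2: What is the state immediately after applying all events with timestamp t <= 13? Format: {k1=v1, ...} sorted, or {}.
Apply events with t <= 13 (3 events):
  after event 1 (t=6: SET max = -16): {max=-16}
  after event 2 (t=9: DEC max by 1): {max=-17}
  after event 3 (t=11: INC total by 6): {max=-17, total=6}

Answer: {max=-17, total=6}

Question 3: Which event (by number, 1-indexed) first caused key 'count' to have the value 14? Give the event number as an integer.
Looking for first event where count becomes 14:
  event 4: count (absent) -> 14  <-- first match

Answer: 4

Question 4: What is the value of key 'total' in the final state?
Answer: 6

Derivation:
Track key 'total' through all 7 events:
  event 1 (t=6: SET max = -16): total unchanged
  event 2 (t=9: DEC max by 1): total unchanged
  event 3 (t=11: INC total by 6): total (absent) -> 6
  event 4 (t=16: INC count by 14): total unchanged
  event 5 (t=19: INC count by 1): total unchanged
  event 6 (t=26: DEC max by 7): total unchanged
  event 7 (t=28: SET max = 48): total unchanged
Final: total = 6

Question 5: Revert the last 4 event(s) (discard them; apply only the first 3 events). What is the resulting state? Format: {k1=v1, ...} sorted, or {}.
Keep first 3 events (discard last 4):
  after event 1 (t=6: SET max = -16): {max=-16}
  after event 2 (t=9: DEC max by 1): {max=-17}
  after event 3 (t=11: INC total by 6): {max=-17, total=6}

Answer: {max=-17, total=6}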